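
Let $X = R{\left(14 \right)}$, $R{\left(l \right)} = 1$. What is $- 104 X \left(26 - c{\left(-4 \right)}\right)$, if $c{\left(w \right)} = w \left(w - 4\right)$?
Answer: $624$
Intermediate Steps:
$c{\left(w \right)} = w \left(-4 + w\right)$
$X = 1$
$- 104 X \left(26 - c{\left(-4 \right)}\right) = \left(-104\right) 1 \left(26 - - 4 \left(-4 - 4\right)\right) = - 104 \left(26 - \left(-4\right) \left(-8\right)\right) = - 104 \left(26 - 32\right) = \left(-104\right) \left(-6\right) = 624$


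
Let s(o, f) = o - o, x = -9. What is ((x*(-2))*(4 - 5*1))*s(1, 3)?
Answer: 0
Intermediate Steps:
s(o, f) = 0
((x*(-2))*(4 - 5*1))*s(1, 3) = ((-9*(-2))*(4 - 5*1))*0 = (18*(4 - 5))*0 = (18*(-1))*0 = -18*0 = 0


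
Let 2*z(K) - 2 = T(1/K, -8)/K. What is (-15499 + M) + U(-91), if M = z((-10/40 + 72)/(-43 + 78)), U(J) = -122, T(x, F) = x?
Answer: -26257020/1681 ≈ -15620.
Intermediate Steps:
z(K) = 1 + 1/(2*K**2) (z(K) = 1 + (1/(K*K))/2 = 1 + 1/(2*K**2))
M = 1881/1681 (M = 1 + 1/(2*((-10/40 + 72)/(-43 + 78))**2) = 1 + 1/(2*((-10*1/40 + 72)/35)**2) = 1 + 1/(2*((-1/4 + 72)*(1/35))**2) = 1 + 1/(2*((287/4)*(1/35))**2) = 1 + 1/(2*(41/20)**2) = 1 + (1/2)*(400/1681) = 1 + 200/1681 = 1881/1681 ≈ 1.1190)
(-15499 + M) + U(-91) = (-15499 + 1881/1681) - 122 = -26051938/1681 - 122 = -26257020/1681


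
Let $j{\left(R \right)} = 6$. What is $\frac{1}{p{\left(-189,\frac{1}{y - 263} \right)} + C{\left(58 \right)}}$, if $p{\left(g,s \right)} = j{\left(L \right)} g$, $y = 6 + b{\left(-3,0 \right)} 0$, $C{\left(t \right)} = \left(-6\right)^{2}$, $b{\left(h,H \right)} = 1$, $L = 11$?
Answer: $- \frac{1}{1098} \approx -0.00091075$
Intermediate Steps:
$C{\left(t \right)} = 36$
$y = 6$ ($y = 6 + 1 \cdot 0 = 6 + 0 = 6$)
$p{\left(g,s \right)} = 6 g$
$\frac{1}{p{\left(-189,\frac{1}{y - 263} \right)} + C{\left(58 \right)}} = \frac{1}{6 \left(-189\right) + 36} = \frac{1}{-1134 + 36} = \frac{1}{-1098} = - \frac{1}{1098}$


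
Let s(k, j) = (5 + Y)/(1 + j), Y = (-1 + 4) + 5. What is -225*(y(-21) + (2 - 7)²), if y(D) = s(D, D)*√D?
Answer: -5625 + 585*I*√21/4 ≈ -5625.0 + 670.2*I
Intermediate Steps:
Y = 8 (Y = 3 + 5 = 8)
s(k, j) = 13/(1 + j) (s(k, j) = (5 + 8)/(1 + j) = 13/(1 + j))
y(D) = 13*√D/(1 + D) (y(D) = (13/(1 + D))*√D = 13*√D/(1 + D))
-225*(y(-21) + (2 - 7)²) = -225*(13*√(-21)/(1 - 21) + (2 - 7)²) = -225*(13*(I*√21)/(-20) + (-5)²) = -225*(13*(I*√21)*(-1/20) + 25) = -225*(-13*I*√21/20 + 25) = -225*(25 - 13*I*√21/20) = -5625 + 585*I*√21/4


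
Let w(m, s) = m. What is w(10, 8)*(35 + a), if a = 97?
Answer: 1320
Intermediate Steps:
w(10, 8)*(35 + a) = 10*(35 + 97) = 10*132 = 1320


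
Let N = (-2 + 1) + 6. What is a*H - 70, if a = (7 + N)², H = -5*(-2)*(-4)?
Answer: -5830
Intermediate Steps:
N = 5 (N = -1 + 6 = 5)
H = -40 (H = 10*(-4) = -40)
a = 144 (a = (7 + 5)² = 12² = 144)
a*H - 70 = 144*(-40) - 70 = -5760 - 70 = -5830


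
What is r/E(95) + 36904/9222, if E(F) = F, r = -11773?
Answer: -52532363/438045 ≈ -119.92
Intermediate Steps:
r/E(95) + 36904/9222 = -11773/95 + 36904/9222 = -11773*1/95 + 36904*(1/9222) = -11773/95 + 18452/4611 = -52532363/438045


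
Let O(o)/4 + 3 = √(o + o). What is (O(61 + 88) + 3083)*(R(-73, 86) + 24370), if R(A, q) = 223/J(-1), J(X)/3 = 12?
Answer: 2694934553/36 + 877543*√298/9 ≈ 7.6542e+7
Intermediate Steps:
O(o) = -12 + 4*√2*√o (O(o) = -12 + 4*√(o + o) = -12 + 4*√(2*o) = -12 + 4*(√2*√o) = -12 + 4*√2*√o)
J(X) = 36 (J(X) = 3*12 = 36)
R(A, q) = 223/36
(O(61 + 88) + 3083)*(R(-73, 86) + 24370) = ((-12 + 4*√2*√(61 + 88)) + 3083)*(223/36 + 24370) = ((-12 + 4*√2*√149) + 3083)*(877543/36) = ((-12 + 4*√298) + 3083)*(877543/36) = (3071 + 4*√298)*(877543/36) = 2694934553/36 + 877543*√298/9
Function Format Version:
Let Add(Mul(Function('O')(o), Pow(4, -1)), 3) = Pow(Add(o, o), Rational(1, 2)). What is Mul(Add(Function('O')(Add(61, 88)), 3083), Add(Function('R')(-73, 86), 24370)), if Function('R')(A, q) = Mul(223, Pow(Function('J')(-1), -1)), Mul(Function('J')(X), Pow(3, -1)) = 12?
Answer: Add(Rational(2694934553, 36), Mul(Rational(877543, 9), Pow(298, Rational(1, 2)))) ≈ 7.6542e+7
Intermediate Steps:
Function('O')(o) = Add(-12, Mul(4, Pow(2, Rational(1, 2)), Pow(o, Rational(1, 2)))) (Function('O')(o) = Add(-12, Mul(4, Pow(Add(o, o), Rational(1, 2)))) = Add(-12, Mul(4, Pow(Mul(2, o), Rational(1, 2)))) = Add(-12, Mul(4, Mul(Pow(2, Rational(1, 2)), Pow(o, Rational(1, 2))))) = Add(-12, Mul(4, Pow(2, Rational(1, 2)), Pow(o, Rational(1, 2)))))
Function('J')(X) = 36 (Function('J')(X) = Mul(3, 12) = 36)
Function('R')(A, q) = Rational(223, 36) (Function('R')(A, q) = Mul(223, Pow(36, -1)) = Mul(223, Rational(1, 36)) = Rational(223, 36))
Mul(Add(Function('O')(Add(61, 88)), 3083), Add(Function('R')(-73, 86), 24370)) = Mul(Add(Add(-12, Mul(4, Pow(2, Rational(1, 2)), Pow(Add(61, 88), Rational(1, 2)))), 3083), Add(Rational(223, 36), 24370)) = Mul(Add(Add(-12, Mul(4, Pow(2, Rational(1, 2)), Pow(149, Rational(1, 2)))), 3083), Rational(877543, 36)) = Mul(Add(Add(-12, Mul(4, Pow(298, Rational(1, 2)))), 3083), Rational(877543, 36)) = Mul(Add(3071, Mul(4, Pow(298, Rational(1, 2)))), Rational(877543, 36)) = Add(Rational(2694934553, 36), Mul(Rational(877543, 9), Pow(298, Rational(1, 2))))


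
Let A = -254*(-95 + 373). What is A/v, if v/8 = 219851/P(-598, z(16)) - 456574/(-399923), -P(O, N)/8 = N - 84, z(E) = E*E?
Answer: 4857170414672/87295225649 ≈ 55.641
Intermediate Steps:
z(E) = E**2
P(O, N) = 672 - 8*N (P(O, N) = -8*(N - 84) = -8*(-84 + N) = 672 - 8*N)
A = -70612 (A = -254*278 = -70612)
v = -87295225649/68786756 (v = 8*(219851/(672 - 8*16**2) - 456574/(-399923)) = 8*(219851/(672 - 8*256) - 456574*(-1/399923)) = 8*(219851/(672 - 2048) + 456574/399923) = 8*(219851/(-1376) + 456574/399923) = 8*(219851*(-1/1376) + 456574/399923) = 8*(-219851/1376 + 456574/399923) = 8*(-87295225649/550294048) = -87295225649/68786756 ≈ -1269.1)
A/v = -70612/(-87295225649/68786756) = -70612*(-68786756/87295225649) = 4857170414672/87295225649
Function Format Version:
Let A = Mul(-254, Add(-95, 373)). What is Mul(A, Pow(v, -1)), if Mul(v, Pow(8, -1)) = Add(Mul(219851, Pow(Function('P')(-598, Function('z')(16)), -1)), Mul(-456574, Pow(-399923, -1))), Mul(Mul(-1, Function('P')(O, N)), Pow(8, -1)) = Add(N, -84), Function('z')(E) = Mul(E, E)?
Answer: Rational(4857170414672, 87295225649) ≈ 55.641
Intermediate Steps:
Function('z')(E) = Pow(E, 2)
Function('P')(O, N) = Add(672, Mul(-8, N)) (Function('P')(O, N) = Mul(-8, Add(N, -84)) = Mul(-8, Add(-84, N)) = Add(672, Mul(-8, N)))
A = -70612 (A = Mul(-254, 278) = -70612)
v = Rational(-87295225649, 68786756) (v = Mul(8, Add(Mul(219851, Pow(Add(672, Mul(-8, Pow(16, 2))), -1)), Mul(-456574, Pow(-399923, -1)))) = Mul(8, Add(Mul(219851, Pow(Add(672, Mul(-8, 256)), -1)), Mul(-456574, Rational(-1, 399923)))) = Mul(8, Add(Mul(219851, Pow(Add(672, -2048), -1)), Rational(456574, 399923))) = Mul(8, Add(Mul(219851, Pow(-1376, -1)), Rational(456574, 399923))) = Mul(8, Add(Mul(219851, Rational(-1, 1376)), Rational(456574, 399923))) = Mul(8, Add(Rational(-219851, 1376), Rational(456574, 399923))) = Mul(8, Rational(-87295225649, 550294048)) = Rational(-87295225649, 68786756) ≈ -1269.1)
Mul(A, Pow(v, -1)) = Mul(-70612, Pow(Rational(-87295225649, 68786756), -1)) = Mul(-70612, Rational(-68786756, 87295225649)) = Rational(4857170414672, 87295225649)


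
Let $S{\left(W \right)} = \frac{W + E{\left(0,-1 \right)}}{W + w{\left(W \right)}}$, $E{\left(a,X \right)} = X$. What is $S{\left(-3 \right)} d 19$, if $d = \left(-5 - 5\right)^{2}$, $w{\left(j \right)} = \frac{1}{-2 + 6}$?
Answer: $\frac{30400}{11} \approx 2763.6$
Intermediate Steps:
$w{\left(j \right)} = \frac{1}{4}$
$S{\left(W \right)} = \frac{-1 + W}{\frac{1}{4} + W}$ ($S{\left(W \right)} = \frac{W - 1}{W + \frac{1}{4}} = \frac{-1 + W}{\frac{1}{4} + W}$)
$d = 100$ ($d = \left(-10\right)^{2} = 100$)
$S{\left(-3 \right)} d 19 = \frac{4 \left(-1 - 3\right)}{1 + 4 \left(-3\right)} 100 \cdot 19 = 4 \frac{1}{1 - 12} \left(-4\right) 100 \cdot 19 = 4 \frac{1}{-11} \left(-4\right) 100 \cdot 19 = 4 \left(- \frac{1}{11}\right) \left(-4\right) 100 \cdot 19 = \frac{16}{11} \cdot 100 \cdot 19 = \frac{1600}{11} \cdot 19 = \frac{30400}{11}$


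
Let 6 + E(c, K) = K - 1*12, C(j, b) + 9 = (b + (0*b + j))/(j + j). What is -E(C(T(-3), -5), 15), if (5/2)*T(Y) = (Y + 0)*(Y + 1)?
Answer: 3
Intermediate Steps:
T(Y) = 2*Y*(1 + Y)/5 (T(Y) = 2*((Y + 0)*(Y + 1))/5 = 2*(Y*(1 + Y))/5 = 2*Y*(1 + Y)/5)
C(j, b) = -9 + (b + j)/(2*j) (C(j, b) = -9 + (b + (0*b + j))/(j + j) = -9 + (b + (0 + j))/((2*j)) = -9 + (b + j)*(1/(2*j)) = -9 + (b + j)/(2*j))
E(c, K) = -18 + K (E(c, K) = -6 + (K - 1*12) = -6 + (K - 12) = -6 + (-12 + K) = -18 + K)
-E(C(T(-3), -5), 15) = -(-18 + 15) = -1*(-3) = 3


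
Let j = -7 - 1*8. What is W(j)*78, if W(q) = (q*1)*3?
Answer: -3510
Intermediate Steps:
j = -15 (j = -7 - 8 = -15)
W(q) = 3*q (W(q) = q*3 = 3*q)
W(j)*78 = (3*(-15))*78 = -45*78 = -3510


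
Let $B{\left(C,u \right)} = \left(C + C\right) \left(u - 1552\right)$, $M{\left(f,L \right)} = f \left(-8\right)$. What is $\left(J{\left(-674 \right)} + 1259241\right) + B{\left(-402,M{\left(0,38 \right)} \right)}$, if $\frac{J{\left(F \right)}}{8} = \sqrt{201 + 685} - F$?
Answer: $2512441 + 8 \sqrt{886} \approx 2.5127 \cdot 10^{6}$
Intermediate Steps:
$M{\left(f,L \right)} = - 8 f$
$B{\left(C,u \right)} = 2 C \left(-1552 + u\right)$
$J{\left(F \right)} = - 8 F + 8 \sqrt{886}$ ($J{\left(F \right)} = 8 \left(\sqrt{201 + 685} - F\right) = 8 \left(\sqrt{886} - F\right) = - 8 F + 8 \sqrt{886}$)
$\left(J{\left(-674 \right)} + 1259241\right) + B{\left(-402,M{\left(0,38 \right)} \right)} = \left(\left(\left(-8\right) \left(-674\right) + 8 \sqrt{886}\right) + 1259241\right) + 2 \left(-402\right) \left(-1552 - 0\right) = \left(\left(5392 + 8 \sqrt{886}\right) + 1259241\right) + 2 \left(-402\right) \left(-1552 + 0\right) = \left(1264633 + 8 \sqrt{886}\right) + 2 \left(-402\right) \left(-1552\right) = \left(1264633 + 8 \sqrt{886}\right) + 1247808 = 2512441 + 8 \sqrt{886}$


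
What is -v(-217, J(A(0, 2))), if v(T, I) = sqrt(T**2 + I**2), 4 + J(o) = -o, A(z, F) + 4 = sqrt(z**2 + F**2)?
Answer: -sqrt(47093) ≈ -217.01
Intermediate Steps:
A(z, F) = -4 + sqrt(F**2 + z**2) (A(z, F) = -4 + sqrt(z**2 + F**2) = -4 + sqrt(F**2 + z**2))
J(o) = -4 - o
v(T, I) = sqrt(I**2 + T**2)
-v(-217, J(A(0, 2))) = -sqrt((-4 - (-4 + sqrt(2**2 + 0**2)))**2 + (-217)**2) = -sqrt((-4 - (-4 + sqrt(4 + 0)))**2 + 47089) = -sqrt((-4 - (-4 + sqrt(4)))**2 + 47089) = -sqrt((-4 - (-4 + 2))**2 + 47089) = -sqrt((-4 - 1*(-2))**2 + 47089) = -sqrt((-4 + 2)**2 + 47089) = -sqrt((-2)**2 + 47089) = -sqrt(4 + 47089) = -sqrt(47093)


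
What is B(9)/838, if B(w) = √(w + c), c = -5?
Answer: 1/419 ≈ 0.0023866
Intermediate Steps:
B(w) = √(-5 + w) (B(w) = √(w - 5) = √(-5 + w))
B(9)/838 = √(-5 + 9)/838 = √4*(1/838) = 2*(1/838) = 1/419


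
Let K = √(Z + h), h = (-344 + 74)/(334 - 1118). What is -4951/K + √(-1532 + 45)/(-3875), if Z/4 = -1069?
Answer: I*(-1676057*√1487 + 268591750*√3352114)/6494720875 ≈ 75.707*I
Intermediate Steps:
Z = -4276 (Z = 4*(-1069) = -4276)
h = 135/392 (h = -270/(-784) = -270*(-1/784) = 135/392 ≈ 0.34439)
K = I*√3352114/28 (K = √(-4276 + 135/392) = √(-1676057/392) = I*√3352114/28 ≈ 65.389*I)
-4951/K + √(-1532 + 45)/(-3875) = -4951*(-14*I*√3352114/1676057) + √(-1532 + 45)/(-3875) = -(-69314)*I*√3352114/1676057 + √(-1487)*(-1/3875) = 69314*I*√3352114/1676057 + (I*√1487)*(-1/3875) = 69314*I*√3352114/1676057 - I*√1487/3875 = -I*√1487/3875 + 69314*I*√3352114/1676057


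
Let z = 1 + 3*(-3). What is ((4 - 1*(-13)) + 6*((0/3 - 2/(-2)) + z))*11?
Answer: -275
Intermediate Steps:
z = -8 (z = 1 - 9 = -8)
((4 - 1*(-13)) + 6*((0/3 - 2/(-2)) + z))*11 = ((4 - 1*(-13)) + 6*((0/3 - 2/(-2)) - 8))*11 = ((4 + 13) + 6*((0*(⅓) - 2*(-½)) - 8))*11 = (17 + 6*((0 + 1) - 8))*11 = (17 + 6*(1 - 8))*11 = (17 + 6*(-7))*11 = (17 - 42)*11 = -25*11 = -275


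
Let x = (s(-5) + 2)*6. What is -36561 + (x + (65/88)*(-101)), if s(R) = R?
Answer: -3225517/88 ≈ -36654.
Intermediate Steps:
x = -18 (x = (-5 + 2)*6 = -3*6 = -18)
-36561 + (x + (65/88)*(-101)) = -36561 + (-18 + (65/88)*(-101)) = -36561 + (-18 - 6565/88) = -36561 - 8149/88 = -3225517/88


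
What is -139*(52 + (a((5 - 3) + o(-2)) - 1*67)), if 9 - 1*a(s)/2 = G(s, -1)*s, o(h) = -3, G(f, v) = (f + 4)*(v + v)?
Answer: 1251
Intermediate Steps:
G(f, v) = 2*v*(4 + f) (G(f, v) = (4 + f)*(2*v) = 2*v*(4 + f))
a(s) = 18 - 2*s*(-8 - 2*s) (a(s) = 18 - 2*2*(-1)*(4 + s)*s = 18 - 2*(-8 - 2*s)*s = 18 - 2*s*(-8 - 2*s))
-139*(52 + (a((5 - 3) + o(-2)) - 1*67)) = -139*(52 + ((18 + 4*((5 - 3) - 3)*(4 + ((5 - 3) - 3))) - 1*67)) = -139*(52 + ((18 + 4*(2 - 3)*(4 + (2 - 3))) - 67)) = -139*(52 + ((18 + 4*(-1)*(4 - 1)) - 67)) = -139*(52 + ((18 + 4*(-1)*3) - 67)) = -139*(52 + ((18 - 12) - 67)) = -139*(52 + (6 - 67)) = -139*(52 - 61) = -139*(-9) = 1251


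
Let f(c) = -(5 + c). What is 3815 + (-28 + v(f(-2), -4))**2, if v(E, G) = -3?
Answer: 4776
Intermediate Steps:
f(c) = -5 - c
3815 + (-28 + v(f(-2), -4))**2 = 3815 + (-28 - 3)**2 = 3815 + (-31)**2 = 3815 + 961 = 4776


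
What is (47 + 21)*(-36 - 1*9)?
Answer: -3060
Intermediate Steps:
(47 + 21)*(-36 - 1*9) = 68*(-36 - 9) = 68*(-45) = -3060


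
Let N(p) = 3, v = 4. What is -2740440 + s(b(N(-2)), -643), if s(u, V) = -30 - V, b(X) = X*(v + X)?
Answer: -2739827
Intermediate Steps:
b(X) = X*(4 + X)
-2740440 + s(b(N(-2)), -643) = -2740440 + (-30 - 1*(-643)) = -2740440 + (-30 + 643) = -2740440 + 613 = -2739827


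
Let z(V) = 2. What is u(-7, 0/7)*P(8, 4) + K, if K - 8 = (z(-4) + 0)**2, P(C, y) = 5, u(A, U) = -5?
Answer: -13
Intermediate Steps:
K = 12 (K = 8 + (2 + 0)**2 = 8 + 2**2 = 8 + 4 = 12)
u(-7, 0/7)*P(8, 4) + K = -5*5 + 12 = -25 + 12 = -13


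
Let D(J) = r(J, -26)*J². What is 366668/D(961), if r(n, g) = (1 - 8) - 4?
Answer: -11828/327701 ≈ -0.036094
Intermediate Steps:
r(n, g) = -11 (r(n, g) = -7 - 4 = -11)
D(J) = -11*J²
366668/D(961) = 366668/((-11*961²)) = 366668/((-11*923521)) = 366668/(-10158731) = 366668*(-1/10158731) = -11828/327701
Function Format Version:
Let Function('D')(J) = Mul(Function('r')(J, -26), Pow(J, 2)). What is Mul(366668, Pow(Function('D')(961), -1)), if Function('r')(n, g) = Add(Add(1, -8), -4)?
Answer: Rational(-11828, 327701) ≈ -0.036094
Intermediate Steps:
Function('r')(n, g) = -11 (Function('r')(n, g) = Add(-7, -4) = -11)
Function('D')(J) = Mul(-11, Pow(J, 2))
Mul(366668, Pow(Function('D')(961), -1)) = Mul(366668, Pow(Mul(-11, Pow(961, 2)), -1)) = Mul(366668, Pow(Mul(-11, 923521), -1)) = Mul(366668, Pow(-10158731, -1)) = Mul(366668, Rational(-1, 10158731)) = Rational(-11828, 327701)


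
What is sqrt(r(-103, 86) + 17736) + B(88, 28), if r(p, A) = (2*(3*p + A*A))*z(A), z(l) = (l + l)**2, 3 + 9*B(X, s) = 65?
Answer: 62/9 + 2*sqrt(104835338) ≈ 20485.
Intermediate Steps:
B(X, s) = 62/9 (B(X, s) = -1/3 + (1/9)*65 = -1/3 + 65/9 = 62/9)
z(l) = 4*l**2 (z(l) = (2*l)**2 = 4*l**2)
r(p, A) = 4*A**2*(2*A**2 + 6*p) (r(p, A) = (2*(3*p + A*A))*(4*A**2) = (2*(3*p + A**2))*(4*A**2) = (2*(A**2 + 3*p))*(4*A**2) = (2*A**2 + 6*p)*(4*A**2) = 4*A**2*(2*A**2 + 6*p))
sqrt(r(-103, 86) + 17736) + B(88, 28) = sqrt(8*86**2*(86**2 + 3*(-103)) + 17736) + 62/9 = sqrt(8*7396*(7396 - 309) + 17736) + 62/9 = sqrt(8*7396*7087 + 17736) + 62/9 = sqrt(419323616 + 17736) + 62/9 = sqrt(419341352) + 62/9 = 2*sqrt(104835338) + 62/9 = 62/9 + 2*sqrt(104835338)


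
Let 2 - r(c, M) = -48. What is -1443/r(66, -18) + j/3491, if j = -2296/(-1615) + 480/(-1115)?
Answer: -362843454197/12572661950 ≈ -28.860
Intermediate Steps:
j = 356968/360145 (j = -2296*(-1/1615) + 480*(-1/1115) = 2296/1615 - 96/223 = 356968/360145 ≈ 0.99118)
r(c, M) = 50 (r(c, M) = 2 - 1*(-48) = 2 + 48 = 50)
-1443/r(66, -18) + j/3491 = -1443/50 + (356968/360145)/3491 = -1443*1/50 + (356968/360145)*(1/3491) = -1443/50 + 356968/1257266195 = -362843454197/12572661950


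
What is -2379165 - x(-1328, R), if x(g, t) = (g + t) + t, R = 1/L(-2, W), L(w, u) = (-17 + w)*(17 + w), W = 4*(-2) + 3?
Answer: -677683543/285 ≈ -2.3778e+6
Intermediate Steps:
W = -5 (W = -8 + 3 = -5)
R = -1/285 (R = 1/(-289 + (-2)²) = 1/(-289 + 4) = 1/(-285) = -1/285 ≈ -0.0035088)
x(g, t) = g + 2*t
-2379165 - x(-1328, R) = -2379165 - (-1328 + 2*(-1/285)) = -2379165 - (-1328 - 2/285) = -2379165 - 1*(-378482/285) = -2379165 + 378482/285 = -677683543/285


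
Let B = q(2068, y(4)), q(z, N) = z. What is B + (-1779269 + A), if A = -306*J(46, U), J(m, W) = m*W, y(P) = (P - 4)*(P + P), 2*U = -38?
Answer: -1509757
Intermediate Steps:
U = -19 (U = (1/2)*(-38) = -19)
y(P) = 2*P*(-4 + P) (y(P) = (-4 + P)*(2*P) = 2*P*(-4 + P))
J(m, W) = W*m
A = 267444 (A = -(-5814)*46 = -306*(-874) = 267444)
B = 2068
B + (-1779269 + A) = 2068 + (-1779269 + 267444) = 2068 - 1511825 = -1509757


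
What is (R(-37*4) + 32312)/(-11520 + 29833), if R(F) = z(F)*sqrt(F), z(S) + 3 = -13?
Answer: 32312/18313 - 32*I*sqrt(37)/18313 ≈ 1.7644 - 0.010629*I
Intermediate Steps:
z(S) = -16 (z(S) = -3 - 13 = -16)
R(F) = -16*sqrt(F)
(R(-37*4) + 32312)/(-11520 + 29833) = (-16*2*I*sqrt(37) + 32312)/(-11520 + 29833) = (-32*I*sqrt(37) + 32312)/18313 = (-32*I*sqrt(37) + 32312)*(1/18313) = (32312 - 32*I*sqrt(37))*(1/18313) = 32312/18313 - 32*I*sqrt(37)/18313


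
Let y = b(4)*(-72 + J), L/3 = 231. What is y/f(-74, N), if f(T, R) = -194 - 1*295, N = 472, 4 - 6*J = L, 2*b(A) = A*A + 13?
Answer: 32509/5868 ≈ 5.5400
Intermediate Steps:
b(A) = 13/2 + A**2/2 (b(A) = (A*A + 13)/2 = (A**2 + 13)/2 = (13 + A**2)/2 = 13/2 + A**2/2)
L = 693 (L = 3*231 = 693)
J = -689/6 (J = 2/3 - 1/6*693 = 2/3 - 231/2 = -689/6 ≈ -114.83)
f(T, R) = -489 (f(T, R) = -194 - 295 = -489)
y = -32509/12 (y = (13/2 + (1/2)*4**2)*(-72 - 689/6) = (13/2 + (1/2)*16)*(-1121/6) = (13/2 + 8)*(-1121/6) = (29/2)*(-1121/6) = -32509/12 ≈ -2709.1)
y/f(-74, N) = -32509/12/(-489) = -32509/12*(-1/489) = 32509/5868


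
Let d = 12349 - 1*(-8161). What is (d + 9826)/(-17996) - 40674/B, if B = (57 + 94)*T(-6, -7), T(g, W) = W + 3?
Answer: 89205795/1358698 ≈ 65.655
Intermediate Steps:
T(g, W) = 3 + W
d = 20510 (d = 12349 + 8161 = 20510)
B = -604 (B = (57 + 94)*(3 - 7) = 151*(-4) = -604)
(d + 9826)/(-17996) - 40674/B = (20510 + 9826)/(-17996) - 40674/(-604) = 30336*(-1/17996) - 40674*(-1/604) = -7584/4499 + 20337/302 = 89205795/1358698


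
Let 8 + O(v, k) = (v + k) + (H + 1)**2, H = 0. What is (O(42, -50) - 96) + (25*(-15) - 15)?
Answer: -501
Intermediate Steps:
O(v, k) = -7 + k + v (O(v, k) = -8 + ((v + k) + (0 + 1)**2) = -8 + ((k + v) + 1**2) = -8 + ((k + v) + 1) = -8 + (1 + k + v) = -7 + k + v)
(O(42, -50) - 96) + (25*(-15) - 15) = ((-7 - 50 + 42) - 96) + (25*(-15) - 15) = (-15 - 96) + (-375 - 15) = -111 - 390 = -501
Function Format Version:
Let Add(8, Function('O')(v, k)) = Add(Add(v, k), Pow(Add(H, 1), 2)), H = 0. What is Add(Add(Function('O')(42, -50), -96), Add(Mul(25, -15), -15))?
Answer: -501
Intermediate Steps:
Function('O')(v, k) = Add(-7, k, v) (Function('O')(v, k) = Add(-8, Add(Add(v, k), Pow(Add(0, 1), 2))) = Add(-8, Add(Add(k, v), Pow(1, 2))) = Add(-8, Add(Add(k, v), 1)) = Add(-8, Add(1, k, v)) = Add(-7, k, v))
Add(Add(Function('O')(42, -50), -96), Add(Mul(25, -15), -15)) = Add(Add(Add(-7, -50, 42), -96), Add(Mul(25, -15), -15)) = Add(Add(-15, -96), Add(-375, -15)) = Add(-111, -390) = -501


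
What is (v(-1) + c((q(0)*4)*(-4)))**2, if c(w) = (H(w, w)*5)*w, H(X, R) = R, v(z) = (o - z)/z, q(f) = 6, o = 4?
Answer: 2122905625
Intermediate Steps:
v(z) = (4 - z)/z
c(w) = 5*w**2 (c(w) = (w*5)*w = (5*w)*w = 5*w**2)
(v(-1) + c((q(0)*4)*(-4)))**2 = ((4 - 1*(-1))/(-1) + 5*((6*4)*(-4))**2)**2 = (-(4 + 1) + 5*(24*(-4))**2)**2 = (-1*5 + 5*(-96)**2)**2 = (-5 + 5*9216)**2 = (-5 + 46080)**2 = 46075**2 = 2122905625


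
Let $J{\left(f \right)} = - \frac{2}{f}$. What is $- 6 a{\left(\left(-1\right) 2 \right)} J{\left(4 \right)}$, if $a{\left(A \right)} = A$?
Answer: $-6$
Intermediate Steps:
$- 6 a{\left(\left(-1\right) 2 \right)} J{\left(4 \right)} = - 6 \left(\left(-1\right) 2\right) \left(- \frac{2}{4}\right) = \left(-6\right) \left(-2\right) \left(\left(-2\right) \frac{1}{4}\right) = 12 \left(- \frac{1}{2}\right) = -6$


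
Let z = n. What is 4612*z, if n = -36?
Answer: -166032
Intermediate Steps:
z = -36
4612*z = 4612*(-36) = -166032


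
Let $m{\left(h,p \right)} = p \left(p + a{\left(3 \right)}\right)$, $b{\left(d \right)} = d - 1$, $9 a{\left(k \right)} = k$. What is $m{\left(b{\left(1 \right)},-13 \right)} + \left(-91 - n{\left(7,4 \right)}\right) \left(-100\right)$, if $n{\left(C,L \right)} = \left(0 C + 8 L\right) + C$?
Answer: $\frac{39494}{3} \approx 13165.0$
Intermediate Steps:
$a{\left(k \right)} = \frac{k}{9}$
$n{\left(C,L \right)} = C + 8 L$ ($n{\left(C,L \right)} = \left(0 + 8 L\right) + C = 8 L + C = C + 8 L$)
$b{\left(d \right)} = -1 + d$
$m{\left(h,p \right)} = p \left(\frac{1}{3} + p\right)$ ($m{\left(h,p \right)} = p \left(p + \frac{1}{9} \cdot 3\right) = p \left(p + \frac{1}{3}\right) = p \left(\frac{1}{3} + p\right)$)
$m{\left(b{\left(1 \right)},-13 \right)} + \left(-91 - n{\left(7,4 \right)}\right) \left(-100\right) = - 13 \left(\frac{1}{3} - 13\right) + \left(-91 - \left(7 + 8 \cdot 4\right)\right) \left(-100\right) = \left(-13\right) \left(- \frac{38}{3}\right) + \left(-91 - \left(7 + 32\right)\right) \left(-100\right) = \frac{494}{3} + \left(-91 - 39\right) \left(-100\right) = \frac{494}{3} - -13000 = \frac{494}{3} + 13000 = \frac{39494}{3}$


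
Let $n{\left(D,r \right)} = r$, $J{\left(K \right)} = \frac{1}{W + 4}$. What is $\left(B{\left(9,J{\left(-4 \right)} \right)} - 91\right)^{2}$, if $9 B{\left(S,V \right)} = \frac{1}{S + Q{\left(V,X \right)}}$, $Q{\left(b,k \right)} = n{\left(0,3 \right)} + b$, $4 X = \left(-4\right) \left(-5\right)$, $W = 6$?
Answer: $\frac{9818629921}{1185921} \approx 8279.3$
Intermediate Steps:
$J{\left(K \right)} = \frac{1}{10}$ ($J{\left(K \right)} = \frac{1}{6 + 4} = \frac{1}{10}$)
$X = 5$ ($X = \frac{\left(-4\right) \left(-5\right)}{4} = \frac{1}{4} \cdot 20 = 5$)
$Q{\left(b,k \right)} = 3 + b$
$B{\left(S,V \right)} = \frac{1}{9 \left(3 + S + V\right)}$ ($B{\left(S,V \right)} = \frac{1}{9 \left(S + \left(3 + V\right)\right)} = \frac{1}{9 \left(3 + S + V\right)}$)
$\left(B{\left(9,J{\left(-4 \right)} \right)} - 91\right)^{2} = \left(\frac{1}{9 \left(3 + 9 + \frac{1}{10}\right)} - 91\right)^{2} = \left(\frac{1}{9 \cdot \frac{121}{10}} - 91\right)^{2} = \left(\frac{1}{9} \cdot \frac{10}{121} - 91\right)^{2} = \left(\frac{10}{1089} - 91\right)^{2} = \left(- \frac{99089}{1089}\right)^{2} = \frac{9818629921}{1185921}$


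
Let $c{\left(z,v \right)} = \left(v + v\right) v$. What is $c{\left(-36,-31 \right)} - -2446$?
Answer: $4368$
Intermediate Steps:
$c{\left(z,v \right)} = 2 v^{2}$ ($c{\left(z,v \right)} = 2 v v = 2 v^{2}$)
$c{\left(-36,-31 \right)} - -2446 = 2 \left(-31\right)^{2} - -2446 = 2 \cdot 961 + 2446 = 1922 + 2446 = 4368$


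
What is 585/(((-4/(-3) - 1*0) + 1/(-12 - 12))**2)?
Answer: 336960/961 ≈ 350.63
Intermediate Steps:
585/(((-4/(-3) - 1*0) + 1/(-12 - 12))**2) = 585/(((-4*(-1/3) + 0) + 1/(-24))**2) = 585/(((4/3 + 0) - 1/24)**2) = 585/((4/3 - 1/24)**2) = 585/((31/24)**2) = 585/(961/576) = 585*(576/961) = 336960/961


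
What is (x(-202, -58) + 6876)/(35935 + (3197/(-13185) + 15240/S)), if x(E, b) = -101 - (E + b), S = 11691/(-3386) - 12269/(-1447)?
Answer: 2284216964821575/12652283989392346 ≈ 0.18054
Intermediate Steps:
S = 24625957/4899542 (S = 11691*(-1/3386) - 12269*(-1/1447) = -11691/3386 + 12269/1447 = 24625957/4899542 ≈ 5.0262)
x(E, b) = -101 - E - b (x(E, b) = -101 + (-E - b) = -101 - E - b)
(x(-202, -58) + 6876)/(35935 + (3197/(-13185) + 15240/S)) = ((-101 - 1*(-202) - 1*(-58)) + 6876)/(35935 + (3197/(-13185) + 15240/(24625957/4899542))) = ((-101 + 202 + 58) + 6876)/(35935 + (3197*(-1/13185) + 15240*(4899542/24625957))) = (159 + 6876)/(35935 + (-3197/13185 + 74669020080/24625957)) = 7035/(35935 + 984432300570271/324693243045) = 7035/(12652283989392346/324693243045) = 7035*(324693243045/12652283989392346) = 2284216964821575/12652283989392346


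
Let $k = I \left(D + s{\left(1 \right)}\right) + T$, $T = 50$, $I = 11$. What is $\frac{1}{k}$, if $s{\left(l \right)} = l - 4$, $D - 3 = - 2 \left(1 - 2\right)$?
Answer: $\frac{1}{72} \approx 0.013889$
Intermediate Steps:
$D = 5$ ($D = 3 - 2 \left(1 - 2\right) = 3 - -2 = 3 + 2 = 5$)
$s{\left(l \right)} = -4 + l$
$k = 72$ ($k = 11 \left(5 + \left(-4 + 1\right)\right) + 50 = 11 \left(5 - 3\right) + 50 = 11 \cdot 2 + 50 = 22 + 50 = 72$)
$\frac{1}{k} = \frac{1}{72}$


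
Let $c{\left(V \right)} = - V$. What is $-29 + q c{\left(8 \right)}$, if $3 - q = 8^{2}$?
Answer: $459$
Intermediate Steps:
$q = -61$ ($q = 3 - 8^{2} = 3 - 64 = -61$)
$-29 + q c{\left(8 \right)} = -29 - 61 \left(\left(-1\right) 8\right) = -29 - -488 = -29 + 488 = 459$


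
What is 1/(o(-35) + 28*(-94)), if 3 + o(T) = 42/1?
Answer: -1/2593 ≈ -0.00038565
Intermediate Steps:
o(T) = 39 (o(T) = -3 + 42/1 = -3 + 42*1 = -3 + 42 = 39)
1/(o(-35) + 28*(-94)) = 1/(39 + 28*(-94)) = 1/(39 - 2632) = 1/(-2593) = -1/2593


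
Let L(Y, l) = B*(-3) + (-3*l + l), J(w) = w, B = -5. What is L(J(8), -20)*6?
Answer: 330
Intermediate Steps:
L(Y, l) = 15 - 2*l (L(Y, l) = -5*(-3) + (-3*l + l) = 15 - 2*l)
L(J(8), -20)*6 = (15 - 2*(-20))*6 = (15 + 40)*6 = 55*6 = 330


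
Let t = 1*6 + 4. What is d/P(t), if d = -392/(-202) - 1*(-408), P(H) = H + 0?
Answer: 20702/505 ≈ 40.994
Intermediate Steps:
t = 10 (t = 6 + 4 = 10)
P(H) = H
d = 41404/101 (d = -392*(-1/202) + 408 = 196/101 + 408 = 41404/101 ≈ 409.94)
d/P(t) = (41404/101)/10 = (41404/101)*(⅒) = 20702/505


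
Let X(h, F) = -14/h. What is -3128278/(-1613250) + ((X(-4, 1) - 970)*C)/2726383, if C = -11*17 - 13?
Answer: 4420362591737/2199168687375 ≈ 2.0100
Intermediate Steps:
C = -200 (C = -187 - 13 = -200)
-3128278/(-1613250) + ((X(-4, 1) - 970)*C)/2726383 = -3128278/(-1613250) + ((-14/(-4) - 970)*(-200))/2726383 = -3128278*(-1/1613250) + ((-14*(-¼) - 970)*(-200))*(1/2726383) = 1564139/806625 + ((7/2 - 970)*(-200))*(1/2726383) = 1564139/806625 - 1933/2*(-200)*(1/2726383) = 1564139/806625 + 193300*(1/2726383) = 1564139/806625 + 193300/2726383 = 4420362591737/2199168687375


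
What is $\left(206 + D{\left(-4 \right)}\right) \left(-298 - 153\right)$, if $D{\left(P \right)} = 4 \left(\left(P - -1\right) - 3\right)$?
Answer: $-82082$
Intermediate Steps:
$D{\left(P \right)} = -8 + 4 P$ ($D{\left(P \right)} = 4 \left(\left(P + 1\right) - 3\right) = 4 \left(\left(1 + P\right) - 3\right) = 4 \left(-2 + P\right) = -8 + 4 P$)
$\left(206 + D{\left(-4 \right)}\right) \left(-298 - 153\right) = \left(206 + \left(-8 + 4 \left(-4\right)\right)\right) \left(-298 - 153\right) = \left(206 - 24\right) \left(-451\right) = 182 \left(-451\right) = -82082$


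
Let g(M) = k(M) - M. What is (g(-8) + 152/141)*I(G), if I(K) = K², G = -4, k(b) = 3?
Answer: 27248/141 ≈ 193.25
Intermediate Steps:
g(M) = 3 - M
(g(-8) + 152/141)*I(G) = ((3 - 1*(-8)) + 152/141)*(-4)² = ((3 + 8) + 152*(1/141))*16 = (11 + 152/141)*16 = (1703/141)*16 = 27248/141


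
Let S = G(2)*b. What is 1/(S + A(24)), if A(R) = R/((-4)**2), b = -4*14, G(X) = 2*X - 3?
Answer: -2/109 ≈ -0.018349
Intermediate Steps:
G(X) = -3 + 2*X
b = -56
A(R) = R/16
S = -56 (S = (-3 + 2*2)*(-56) = (-3 + 4)*(-56) = 1*(-56) = -56)
1/(S + A(24)) = 1/(-56 + (1/16)*24) = 1/(-56 + 3/2) = 1/(-109/2) = -2/109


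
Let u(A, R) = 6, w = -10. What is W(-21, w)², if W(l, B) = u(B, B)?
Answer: 36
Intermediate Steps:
W(l, B) = 6
W(-21, w)² = 6² = 36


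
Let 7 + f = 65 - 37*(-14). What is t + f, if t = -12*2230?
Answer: -26184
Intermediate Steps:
t = -26760
f = 576 (f = -7 + (65 - 37*(-14)) = -7 + (65 + 518) = -7 + 583 = 576)
t + f = -26760 + 576 = -26184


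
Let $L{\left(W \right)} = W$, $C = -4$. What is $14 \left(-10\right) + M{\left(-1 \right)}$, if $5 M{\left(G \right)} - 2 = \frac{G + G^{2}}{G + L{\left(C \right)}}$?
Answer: $- \frac{698}{5} \approx -139.6$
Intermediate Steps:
$M{\left(G \right)} = \frac{2}{5} + \frac{G + G^{2}}{5 \left(-4 + G\right)}$ ($M{\left(G \right)} = \frac{2}{5} + \frac{\left(G + G^{2}\right) \frac{1}{G - 4}}{5} = \frac{2}{5} + \frac{\left(G + G^{2}\right) \frac{1}{-4 + G}}{5} = \frac{2}{5} + \frac{\frac{1}{-4 + G} \left(G + G^{2}\right)}{5} = \frac{2}{5} + \frac{G + G^{2}}{5 \left(-4 + G\right)}$)
$14 \left(-10\right) + M{\left(-1 \right)} = 14 \left(-10\right) + \frac{-8 + \left(-1\right)^{2} + 3 \left(-1\right)}{5 \left(-4 - 1\right)} = -140 + \frac{-8 + 1 - 3}{5 \left(-5\right)} = -140 + \frac{1}{5} \left(- \frac{1}{5}\right) \left(-10\right) = -140 + \frac{2}{5} = - \frac{698}{5}$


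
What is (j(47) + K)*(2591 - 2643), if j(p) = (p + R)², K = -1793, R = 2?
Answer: -31616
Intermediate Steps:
j(p) = (2 + p)² (j(p) = (p + 2)² = (2 + p)²)
(j(47) + K)*(2591 - 2643) = ((2 + 47)² - 1793)*(2591 - 2643) = (49² - 1793)*(-52) = (2401 - 1793)*(-52) = 608*(-52) = -31616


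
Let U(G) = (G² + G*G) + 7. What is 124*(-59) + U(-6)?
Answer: -7237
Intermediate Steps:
U(G) = 7 + 2*G² (U(G) = (G² + G²) + 7 = 2*G² + 7 = 7 + 2*G²)
124*(-59) + U(-6) = 124*(-59) + (7 + 2*(-6)²) = -7316 + (7 + 2*36) = -7316 + (7 + 72) = -7316 + 79 = -7237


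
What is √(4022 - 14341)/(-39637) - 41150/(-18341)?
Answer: 41150/18341 - I*√10319/39637 ≈ 2.2436 - 0.0025628*I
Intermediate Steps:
√(4022 - 14341)/(-39637) - 41150/(-18341) = √(-10319)*(-1/39637) - 41150*(-1/18341) = (I*√10319)*(-1/39637) + 41150/18341 = -I*√10319/39637 + 41150/18341 = 41150/18341 - I*√10319/39637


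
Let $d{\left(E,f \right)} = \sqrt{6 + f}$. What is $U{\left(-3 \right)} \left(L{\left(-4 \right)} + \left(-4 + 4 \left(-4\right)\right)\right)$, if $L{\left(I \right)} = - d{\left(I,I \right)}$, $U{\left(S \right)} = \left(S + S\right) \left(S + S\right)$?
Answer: $-720 - 36 \sqrt{2} \approx -770.91$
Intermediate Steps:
$U{\left(S \right)} = 4 S^{2}$ ($U{\left(S \right)} = 2 S 2 S = 4 S^{2}$)
$L{\left(I \right)} = - \sqrt{6 + I}$
$U{\left(-3 \right)} \left(L{\left(-4 \right)} + \left(-4 + 4 \left(-4\right)\right)\right) = 4 \left(-3\right)^{2} \left(- \sqrt{6 - 4} + \left(-4 + 4 \left(-4\right)\right)\right) = 4 \cdot 9 \left(- \sqrt{2} - 20\right) = 36 \left(- \sqrt{2} - 20\right) = 36 \left(-20 - \sqrt{2}\right) = -720 - 36 \sqrt{2}$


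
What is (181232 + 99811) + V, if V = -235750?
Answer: 45293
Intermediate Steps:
(181232 + 99811) + V = (181232 + 99811) - 235750 = 281043 - 235750 = 45293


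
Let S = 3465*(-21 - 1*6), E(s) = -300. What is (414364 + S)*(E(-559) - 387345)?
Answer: -124360004805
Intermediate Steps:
S = -93555 (S = 3465*(-21 - 6) = 3465*(-27) = -93555)
(414364 + S)*(E(-559) - 387345) = (414364 - 93555)*(-300 - 387345) = 320809*(-387645) = -124360004805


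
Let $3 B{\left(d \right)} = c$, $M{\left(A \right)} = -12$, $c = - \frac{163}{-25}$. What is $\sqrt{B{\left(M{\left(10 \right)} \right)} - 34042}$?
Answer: $\frac{i \sqrt{7658961}}{15} \approx 184.5 i$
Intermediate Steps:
$c = \frac{163}{25}$ ($c = \left(-163\right) \left(- \frac{1}{25}\right) = \frac{163}{25} \approx 6.52$)
$B{\left(d \right)} = \frac{163}{75}$ ($B{\left(d \right)} = \frac{1}{3} \cdot \frac{163}{25} = \frac{163}{75}$)
$\sqrt{B{\left(M{\left(10 \right)} \right)} - 34042} = \sqrt{\frac{163}{75} - 34042} = \sqrt{- \frac{2552987}{75}} = \frac{i \sqrt{7658961}}{15}$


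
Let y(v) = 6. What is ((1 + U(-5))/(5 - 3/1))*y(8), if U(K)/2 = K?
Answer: -27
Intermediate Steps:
U(K) = 2*K
((1 + U(-5))/(5 - 3/1))*y(8) = ((1 + 2*(-5))/(5 - 3/1))*6 = ((1 - 10)/(5 - 3*1))*6 = -9/(5 - 3)*6 = -9/2*6 = -27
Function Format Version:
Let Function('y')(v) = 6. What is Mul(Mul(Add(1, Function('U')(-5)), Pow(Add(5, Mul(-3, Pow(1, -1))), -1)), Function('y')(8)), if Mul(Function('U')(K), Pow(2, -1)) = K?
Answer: -27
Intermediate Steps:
Function('U')(K) = Mul(2, K)
Mul(Mul(Add(1, Function('U')(-5)), Pow(Add(5, Mul(-3, Pow(1, -1))), -1)), Function('y')(8)) = Mul(Mul(Add(1, Mul(2, -5)), Pow(Add(5, Mul(-3, Pow(1, -1))), -1)), 6) = Mul(Mul(Add(1, -10), Pow(Add(5, Mul(-3, 1)), -1)), 6) = Mul(Mul(-9, Pow(Add(5, -3), -1)), 6) = Mul(Mul(-9, Pow(2, -1)), 6) = Mul(Mul(-9, Rational(1, 2)), 6) = Mul(Rational(-9, 2), 6) = -27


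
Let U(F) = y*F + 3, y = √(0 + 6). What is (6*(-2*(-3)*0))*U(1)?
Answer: 0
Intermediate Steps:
y = √6 ≈ 2.4495
U(F) = 3 + F*√6 (U(F) = √6*F + 3 = F*√6 + 3 = 3 + F*√6)
(6*(-2*(-3)*0))*U(1) = (6*(-2*(-3)*0))*(3 + 1*√6) = (6*(6*0))*(3 + √6) = (6*0)*(3 + √6) = 0*(3 + √6) = 0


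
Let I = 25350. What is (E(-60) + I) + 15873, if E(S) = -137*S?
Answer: 49443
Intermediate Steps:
(E(-60) + I) + 15873 = (-137*(-60) + 25350) + 15873 = (8220 + 25350) + 15873 = 33570 + 15873 = 49443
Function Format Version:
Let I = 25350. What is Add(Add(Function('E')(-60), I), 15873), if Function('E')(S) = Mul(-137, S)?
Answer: 49443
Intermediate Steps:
Add(Add(Function('E')(-60), I), 15873) = Add(Add(Mul(-137, -60), 25350), 15873) = Add(Add(8220, 25350), 15873) = Add(33570, 15873) = 49443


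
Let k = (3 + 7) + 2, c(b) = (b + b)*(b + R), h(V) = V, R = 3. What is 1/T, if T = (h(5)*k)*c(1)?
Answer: 1/480 ≈ 0.0020833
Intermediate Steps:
c(b) = 2*b*(3 + b) (c(b) = (b + b)*(b + 3) = (2*b)*(3 + b) = 2*b*(3 + b))
k = 12 (k = 10 + 2 = 12)
T = 480 (T = (5*12)*(2*1*(3 + 1)) = 60*(2*1*4) = 60*8 = 480)
1/T = 1/480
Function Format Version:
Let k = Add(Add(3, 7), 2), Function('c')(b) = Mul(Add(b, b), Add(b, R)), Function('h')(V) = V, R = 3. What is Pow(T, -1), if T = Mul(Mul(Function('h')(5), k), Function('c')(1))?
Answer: Rational(1, 480) ≈ 0.0020833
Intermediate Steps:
Function('c')(b) = Mul(2, b, Add(3, b)) (Function('c')(b) = Mul(Add(b, b), Add(b, 3)) = Mul(Mul(2, b), Add(3, b)) = Mul(2, b, Add(3, b)))
k = 12 (k = Add(10, 2) = 12)
T = 480 (T = Mul(Mul(5, 12), Mul(2, 1, Add(3, 1))) = Mul(60, Mul(2, 1, 4)) = Mul(60, 8) = 480)
Pow(T, -1) = Pow(480, -1) = Rational(1, 480)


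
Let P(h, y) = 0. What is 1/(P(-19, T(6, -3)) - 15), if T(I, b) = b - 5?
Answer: -1/15 ≈ -0.066667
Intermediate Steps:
T(I, b) = -5 + b
1/(P(-19, T(6, -3)) - 15) = 1/(0 - 15) = 1/(-15) = -1/15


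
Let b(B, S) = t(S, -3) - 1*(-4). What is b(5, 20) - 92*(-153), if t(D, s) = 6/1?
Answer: 14086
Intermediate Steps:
t(D, s) = 6 (t(D, s) = 6*1 = 6)
b(B, S) = 10 (b(B, S) = 6 - 1*(-4) = 6 + 4 = 10)
b(5, 20) - 92*(-153) = 10 - 92*(-153) = 10 + 14076 = 14086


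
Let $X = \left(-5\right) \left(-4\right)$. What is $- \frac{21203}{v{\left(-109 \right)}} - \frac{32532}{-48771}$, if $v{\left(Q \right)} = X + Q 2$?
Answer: $\frac{115614761}{1072962} \approx 107.75$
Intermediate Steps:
$X = 20$
$v{\left(Q \right)} = 20 + 2 Q$ ($v{\left(Q \right)} = 20 + Q 2 = 20 + 2 Q$)
$- \frac{21203}{v{\left(-109 \right)}} - \frac{32532}{-48771} = - \frac{21203}{20 + 2 \left(-109\right)} - \frac{32532}{-48771} = - \frac{21203}{20 - 218} - - \frac{10844}{16257} = - \frac{21203}{-198} + \frac{10844}{16257} = \left(-21203\right) \left(- \frac{1}{198}\right) + \frac{10844}{16257} = \frac{21203}{198} + \frac{10844}{16257} = \frac{115614761}{1072962}$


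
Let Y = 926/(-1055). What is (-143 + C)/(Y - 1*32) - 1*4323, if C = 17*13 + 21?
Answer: -16672447/3854 ≈ -4326.0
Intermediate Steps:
C = 242 (C = 221 + 21 = 242)
Y = -926/1055 (Y = 926*(-1/1055) = -926/1055 ≈ -0.87772)
(-143 + C)/(Y - 1*32) - 1*4323 = (-143 + 242)/(-926/1055 - 1*32) - 1*4323 = 99/(-926/1055 - 32) - 4323 = 99/(-34686/1055) - 4323 = 99*(-1055/34686) - 4323 = -11605/3854 - 4323 = -16672447/3854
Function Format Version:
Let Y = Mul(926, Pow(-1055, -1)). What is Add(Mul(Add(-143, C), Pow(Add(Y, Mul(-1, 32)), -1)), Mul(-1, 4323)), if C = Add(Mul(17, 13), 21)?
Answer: Rational(-16672447, 3854) ≈ -4326.0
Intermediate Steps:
C = 242 (C = Add(221, 21) = 242)
Y = Rational(-926, 1055) (Y = Mul(926, Rational(-1, 1055)) = Rational(-926, 1055) ≈ -0.87772)
Add(Mul(Add(-143, C), Pow(Add(Y, Mul(-1, 32)), -1)), Mul(-1, 4323)) = Add(Mul(Add(-143, 242), Pow(Add(Rational(-926, 1055), Mul(-1, 32)), -1)), Mul(-1, 4323)) = Add(Mul(99, Pow(Add(Rational(-926, 1055), -32), -1)), -4323) = Add(Mul(99, Pow(Rational(-34686, 1055), -1)), -4323) = Add(Mul(99, Rational(-1055, 34686)), -4323) = Add(Rational(-11605, 3854), -4323) = Rational(-16672447, 3854)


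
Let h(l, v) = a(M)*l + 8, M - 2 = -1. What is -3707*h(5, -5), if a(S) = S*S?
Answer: -48191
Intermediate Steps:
M = 1 (M = 2 - 1 = 1)
a(S) = S**2
h(l, v) = 8 + l (h(l, v) = 1**2*l + 8 = 1*l + 8 = l + 8 = 8 + l)
-3707*h(5, -5) = -3707*(8 + 5) = -3707*13 = -48191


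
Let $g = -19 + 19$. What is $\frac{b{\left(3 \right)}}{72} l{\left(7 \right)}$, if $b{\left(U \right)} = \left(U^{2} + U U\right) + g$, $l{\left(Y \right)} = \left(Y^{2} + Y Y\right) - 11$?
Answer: $\frac{87}{4} \approx 21.75$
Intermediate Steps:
$l{\left(Y \right)} = -11 + 2 Y^{2}$ ($l{\left(Y \right)} = \left(Y^{2} + Y^{2}\right) - 11 = 2 Y^{2} - 11 = -11 + 2 Y^{2}$)
$g = 0$
$b{\left(U \right)} = 2 U^{2}$ ($b{\left(U \right)} = \left(U^{2} + U U\right) + 0 = \left(U^{2} + U^{2}\right) + 0 = 2 U^{2} + 0 = 2 U^{2}$)
$\frac{b{\left(3 \right)}}{72} l{\left(7 \right)} = \frac{2 \cdot 3^{2}}{72} \left(-11 + 2 \cdot 7^{2}\right) = 2 \cdot 9 \cdot \frac{1}{72} \left(-11 + 2 \cdot 49\right) = 18 \cdot \frac{1}{72} \left(-11 + 98\right) = \frac{1}{4} \cdot 87 = \frac{87}{4}$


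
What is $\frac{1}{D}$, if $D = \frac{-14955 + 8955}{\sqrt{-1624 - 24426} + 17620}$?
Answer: $- \frac{881}{300} - \frac{i \sqrt{1042}}{1200} \approx -2.9367 - 0.0269 i$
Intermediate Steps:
$D = - \frac{6000}{17620 + 5 i \sqrt{1042}}$ ($D = - \frac{6000}{\sqrt{-26050} + 17620} = - \frac{6000}{5 i \sqrt{1042} + 17620} = - \frac{6000}{17620 + 5 i \sqrt{1042}} \approx -0.34049 + 0.0031189 i$)
$\frac{1}{D} = \frac{1}{- \frac{2114400}{6209809} + \frac{600 i \sqrt{1042}}{6209809}}$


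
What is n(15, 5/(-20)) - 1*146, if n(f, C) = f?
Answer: -131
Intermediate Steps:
n(15, 5/(-20)) - 1*146 = 15 - 1*146 = 15 - 146 = -131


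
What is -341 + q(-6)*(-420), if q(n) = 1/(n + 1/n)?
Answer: -10097/37 ≈ -272.89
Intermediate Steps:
-341 + q(-6)*(-420) = -341 - 6/(1 + (-6)²)*(-420) = -341 - 6/(1 + 36)*(-420) = -341 - 6/37*(-420) = -341 + 2520/37 = -10097/37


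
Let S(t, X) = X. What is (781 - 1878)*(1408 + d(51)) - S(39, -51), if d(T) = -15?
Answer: -1528070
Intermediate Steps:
(781 - 1878)*(1408 + d(51)) - S(39, -51) = (781 - 1878)*(1408 - 15) - 1*(-51) = -1097*1393 + 51 = -1528121 + 51 = -1528070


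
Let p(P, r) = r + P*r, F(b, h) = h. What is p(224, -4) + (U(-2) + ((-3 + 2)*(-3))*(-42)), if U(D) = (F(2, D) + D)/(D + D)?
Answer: -1025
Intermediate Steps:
U(D) = 1 (U(D) = (D + D)/(D + D) = (2*D)/((2*D)) = (2*D)*(1/(2*D)) = 1)
p(224, -4) + (U(-2) + ((-3 + 2)*(-3))*(-42)) = -4*(1 + 224) + (1 + ((-3 + 2)*(-3))*(-42)) = -4*225 + (1 - 1*(-3)*(-42)) = -900 + (1 + 3*(-42)) = -900 + (1 - 126) = -900 - 125 = -1025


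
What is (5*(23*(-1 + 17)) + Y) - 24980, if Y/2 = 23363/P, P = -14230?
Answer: -164664463/7115 ≈ -23143.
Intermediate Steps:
Y = -23363/7115 (Y = 2*(23363/(-14230)) = 2*(23363*(-1/14230)) = 2*(-23363/14230) = -23363/7115 ≈ -3.2836)
(5*(23*(-1 + 17)) + Y) - 24980 = (5*(23*(-1 + 17)) - 23363/7115) - 24980 = (5*(23*16) - 23363/7115) - 24980 = (5*368 - 23363/7115) - 24980 = (1840 - 23363/7115) - 24980 = 13068237/7115 - 24980 = -164664463/7115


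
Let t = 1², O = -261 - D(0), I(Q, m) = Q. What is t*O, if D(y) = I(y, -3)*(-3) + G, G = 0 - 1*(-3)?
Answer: -264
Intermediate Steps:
G = 3 (G = 0 + 3 = 3)
D(y) = 3 - 3*y (D(y) = y*(-3) + 3 = -3*y + 3 = 3 - 3*y)
O = -264 (O = -261 - (3 - 3*0) = -261 - (3 + 0) = -261 - 1*3 = -261 - 3 = -264)
t = 1
t*O = 1*(-264) = -264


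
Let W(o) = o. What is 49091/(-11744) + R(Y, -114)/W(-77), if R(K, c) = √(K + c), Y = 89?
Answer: -49091/11744 - 5*I/77 ≈ -4.1801 - 0.064935*I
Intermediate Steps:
49091/(-11744) + R(Y, -114)/W(-77) = 49091/(-11744) + √(89 - 114)/(-77) = 49091*(-1/11744) + √(-25)*(-1/77) = -49091/11744 + (5*I)*(-1/77) = -49091/11744 - 5*I/77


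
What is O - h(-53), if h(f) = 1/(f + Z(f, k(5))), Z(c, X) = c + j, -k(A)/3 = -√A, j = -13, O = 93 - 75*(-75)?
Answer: 680443/119 ≈ 5718.0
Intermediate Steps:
O = 5718 (O = 93 + 5625 = 5718)
k(A) = 3*√A (k(A) = -(-3)*√A = 3*√A)
Z(c, X) = -13 + c (Z(c, X) = c - 13 = -13 + c)
h(f) = 1/(-13 + 2*f) (h(f) = 1/(f + (-13 + f)) = 1/(-13 + 2*f))
O - h(-53) = 5718 - 1/(-13 + 2*(-53)) = 5718 - 1/(-13 - 106) = 5718 - 1/(-119) = 5718 - 1*(-1/119) = 5718 + 1/119 = 680443/119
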